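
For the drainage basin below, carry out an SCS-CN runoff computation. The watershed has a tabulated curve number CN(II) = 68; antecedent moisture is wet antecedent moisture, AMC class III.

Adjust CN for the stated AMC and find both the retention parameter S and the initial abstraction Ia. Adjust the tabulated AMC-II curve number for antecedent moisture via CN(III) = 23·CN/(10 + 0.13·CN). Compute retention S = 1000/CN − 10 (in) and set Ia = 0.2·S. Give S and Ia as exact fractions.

Adjust CN=68 to AMC III: 23·68/(10 + 0.13·68) → 1564 ÷ (471/25) = 39100/471 ≈ 83.015
Retention S: 1000/CN − 10 with CN=83.015 → S = 800/391 ≈ 2.046 in
Ia = 0.2·(800/391) = 160/391 in ≈ 0.409 in

S = 800/391 in ≈ 2.046 in; Ia = 160/391 in ≈ 0.409 in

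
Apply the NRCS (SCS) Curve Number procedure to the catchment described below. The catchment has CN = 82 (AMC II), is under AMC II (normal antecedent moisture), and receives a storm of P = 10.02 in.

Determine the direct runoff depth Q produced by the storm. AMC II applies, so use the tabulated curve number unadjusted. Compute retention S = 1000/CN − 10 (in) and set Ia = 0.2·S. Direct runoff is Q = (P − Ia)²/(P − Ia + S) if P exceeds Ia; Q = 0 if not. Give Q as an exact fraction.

Q = 128589627/16496350 in ≈ 7.795 in

CN(II) = 82; AMC II needs no correction.
S = 1000/82 − 10 = 90/41 in ≈ 2.195 in
Ia = 0.2S: 0.2·2.195 = 0.439 in (exactly 18/41)
Excess rainfall: 10.020 − 0.439 = 9.581 in; P > Ia so Q > 0
Q: (19641/2050)² ÷ (24141/2050) = 128589627/16496350 in (≈ 7.795 in)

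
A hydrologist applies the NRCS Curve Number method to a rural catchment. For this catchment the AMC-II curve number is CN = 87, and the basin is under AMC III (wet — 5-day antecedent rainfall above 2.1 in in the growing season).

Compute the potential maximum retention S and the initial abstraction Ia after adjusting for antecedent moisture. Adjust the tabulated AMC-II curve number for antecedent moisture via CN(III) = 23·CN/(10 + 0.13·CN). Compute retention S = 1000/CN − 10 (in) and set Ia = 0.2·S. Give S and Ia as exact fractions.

S = 1300/2001 in ≈ 0.650 in; Ia = 260/2001 in ≈ 0.130 in

CN(III) from CN(II)=87: (23·87)/(10 + 0.13·87) = 200100/2131 ≈ 93.900
Retention S: 1000/CN − 10 with CN=93.900 → S = 1300/2001 ≈ 0.650 in
Ia = 0.2S: 0.2·0.650 = 0.130 in (exactly 260/2001)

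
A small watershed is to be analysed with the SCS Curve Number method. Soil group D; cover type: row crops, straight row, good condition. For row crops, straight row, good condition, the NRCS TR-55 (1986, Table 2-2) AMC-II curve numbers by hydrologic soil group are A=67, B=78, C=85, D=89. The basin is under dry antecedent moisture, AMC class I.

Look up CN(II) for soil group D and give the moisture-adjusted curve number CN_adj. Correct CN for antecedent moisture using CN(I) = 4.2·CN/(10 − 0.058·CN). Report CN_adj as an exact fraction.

CN_adj = 186900/2419 ≈ 77.263

NRCS table: row crops, straight row, good condition, soil group D → CN(II) = 89
Dry (AMC I): CN(I) = 4.2·89/(10 − 0.058·89) = (1869/5)/(2419/500) = 186900/2419 ≈ 77.263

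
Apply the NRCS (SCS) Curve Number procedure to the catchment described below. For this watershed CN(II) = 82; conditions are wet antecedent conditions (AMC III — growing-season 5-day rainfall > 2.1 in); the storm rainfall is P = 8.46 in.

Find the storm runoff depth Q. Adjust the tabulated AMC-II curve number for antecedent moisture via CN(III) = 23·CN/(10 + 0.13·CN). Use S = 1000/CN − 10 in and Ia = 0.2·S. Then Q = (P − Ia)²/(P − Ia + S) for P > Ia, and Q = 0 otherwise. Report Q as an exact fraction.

CN(III) from CN(II)=82: (23·82)/(10 + 0.13·82) = 94300/1033 ≈ 91.288
S = 1000/(94300/1033) − 10 = 900/943 in ≈ 0.954 in
Ia = 0.2S: 0.2·0.954 = 0.191 in (exactly 180/943)
Since P=8.460 > Ia=0.191: effective rainfall P−Ia = 389889/47150 in
Q: (389889/47150)² ÷ (434889/47150) = 1876709041/253148350 in (≈ 7.413 in)

Q = 1876709041/253148350 in ≈ 7.413 in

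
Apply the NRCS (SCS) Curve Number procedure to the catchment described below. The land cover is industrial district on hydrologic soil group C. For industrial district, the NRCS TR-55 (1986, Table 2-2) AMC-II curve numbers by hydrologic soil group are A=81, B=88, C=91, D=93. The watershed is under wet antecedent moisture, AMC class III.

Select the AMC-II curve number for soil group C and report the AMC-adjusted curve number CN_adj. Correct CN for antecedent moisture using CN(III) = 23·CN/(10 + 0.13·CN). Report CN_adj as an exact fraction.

CN_adj = 209300/2183 ≈ 95.877

NRCS table: industrial district, soil group C → CN(II) = 91
CN(III) from CN(II)=91: (23·91)/(10 + 0.13·91) = 209300/2183 ≈ 95.877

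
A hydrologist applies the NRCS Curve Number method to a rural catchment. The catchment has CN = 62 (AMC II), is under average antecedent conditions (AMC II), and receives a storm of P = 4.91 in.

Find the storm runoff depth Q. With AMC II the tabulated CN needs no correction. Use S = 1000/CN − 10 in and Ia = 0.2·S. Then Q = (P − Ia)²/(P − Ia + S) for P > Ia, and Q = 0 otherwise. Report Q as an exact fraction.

CN(II) = 62; AMC II needs no correction.
S = 1000/62 − 10 = 190/31 in ≈ 6.129 in
Ia = 0.2·(190/31) = 38/31 in ≈ 1.226 in
P − Ia = 4.910 − 1.226 = 11421/3100 ≈ 3.684 in (> 0, runoff occurs)
Runoff Q = (P−Ia)²/(P−Ia+S) = (3.684)²/(3.684+6.129) = 130439241/94305100 ≈ 1.383 in

Q = 130439241/94305100 in ≈ 1.383 in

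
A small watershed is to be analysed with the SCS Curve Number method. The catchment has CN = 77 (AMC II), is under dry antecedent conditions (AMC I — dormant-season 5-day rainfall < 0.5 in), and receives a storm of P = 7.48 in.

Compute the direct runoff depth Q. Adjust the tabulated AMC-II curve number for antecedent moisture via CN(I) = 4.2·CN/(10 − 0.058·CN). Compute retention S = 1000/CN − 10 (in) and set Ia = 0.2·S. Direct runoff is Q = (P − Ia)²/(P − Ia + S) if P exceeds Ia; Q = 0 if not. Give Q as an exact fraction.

Dry (AMC I): CN(I) = 4.2·77/(10 − 0.058·77) = (1617/5)/(2767/500) = 161700/2767 ≈ 58.439
S = 1000/(161700/2767) − 10 = 11500/1617 in ≈ 7.112 in
Ia = 0.2·(11500/1617) = 2300/1617 in ≈ 1.422 in
Since P=7.480 > Ia=1.422: effective rainfall P−Ia = 244879/40425 in
Runoff Q = (P−Ia)²/(P−Ia+S) = (6.058)²/(6.058+7.112) = 59965724641/21521421075 ≈ 2.786 in

Q = 59965724641/21521421075 in ≈ 2.786 in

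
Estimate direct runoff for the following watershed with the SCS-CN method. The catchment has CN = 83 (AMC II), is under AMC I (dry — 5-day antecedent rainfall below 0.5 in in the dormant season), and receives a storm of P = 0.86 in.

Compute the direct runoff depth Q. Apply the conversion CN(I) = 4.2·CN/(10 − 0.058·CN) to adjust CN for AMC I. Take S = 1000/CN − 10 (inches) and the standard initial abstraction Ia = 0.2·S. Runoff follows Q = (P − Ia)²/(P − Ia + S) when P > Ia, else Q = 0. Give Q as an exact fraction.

CN(I) from CN(II)=83: (4.2·83)/(10 − 0.058·83) = 174300/2593 ≈ 67.219
S = 1000/(174300/2593) − 10 = 8500/1743 in ≈ 4.877 in
Ia = 0.2S: 0.2·4.877 = 0.975 in (exactly 1700/1743)
P = 0.860 ≤ Ia = 0.975 in: entire storm abstracted, Q = 0.

Q = 0 in ≈ 0.000 in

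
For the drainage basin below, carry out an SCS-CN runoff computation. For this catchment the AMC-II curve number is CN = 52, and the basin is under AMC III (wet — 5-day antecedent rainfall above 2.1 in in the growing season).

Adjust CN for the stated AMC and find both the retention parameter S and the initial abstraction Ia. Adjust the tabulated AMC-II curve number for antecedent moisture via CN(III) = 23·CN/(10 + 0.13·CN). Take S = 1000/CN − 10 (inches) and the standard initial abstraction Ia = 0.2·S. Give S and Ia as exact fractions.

Wet (AMC III): CN(III) = 23·52/(10 + 0.13·52) = 1196/(419/25) = 29900/419 ≈ 71.360
S = 1000/(29900/419) − 10 = 1200/299 in ≈ 4.013 in
Initial abstraction Ia = S/5 = (1200/299)/5 = 240/299 ≈ 0.803 in

S = 1200/299 in ≈ 4.013 in; Ia = 240/299 in ≈ 0.803 in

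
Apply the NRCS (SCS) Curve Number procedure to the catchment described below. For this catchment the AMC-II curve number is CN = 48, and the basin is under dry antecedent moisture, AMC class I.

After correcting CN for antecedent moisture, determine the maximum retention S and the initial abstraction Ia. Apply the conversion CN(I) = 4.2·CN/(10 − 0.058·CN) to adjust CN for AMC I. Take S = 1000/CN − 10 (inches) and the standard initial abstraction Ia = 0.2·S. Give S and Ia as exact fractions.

S = 1625/63 in ≈ 25.794 in; Ia = 325/63 in ≈ 5.159 in

Dry (AMC I): CN(I) = 4.2·48/(10 − 0.058·48) = (1008/5)/(902/125) = 12600/451 ≈ 27.938
S = 1000/(12600/451) − 10 = 1625/63 in ≈ 25.794 in
Initial abstraction Ia = S/5 = (1625/63)/5 = 325/63 ≈ 5.159 in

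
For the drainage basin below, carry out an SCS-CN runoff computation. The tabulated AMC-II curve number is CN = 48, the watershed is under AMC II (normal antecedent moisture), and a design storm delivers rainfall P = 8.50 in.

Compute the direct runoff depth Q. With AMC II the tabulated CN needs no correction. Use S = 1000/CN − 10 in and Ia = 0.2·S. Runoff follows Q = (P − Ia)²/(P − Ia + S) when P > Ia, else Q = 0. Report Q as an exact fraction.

Q = 722/309 in ≈ 2.337 in

CN(II) = 48; AMC II needs no correction.
S = 1000/48 − 10 = 65/6 in ≈ 10.833 in
Ia = 0.2·(65/6) = 13/6 in ≈ 2.167 in
Since P=8.500 > Ia=2.167: effective rainfall P−Ia = 19/3 in
Q = (19/3)²/((19/3) + 65/6) = (361/9)/(103/6) = 722/309 in ≈ 2.337 in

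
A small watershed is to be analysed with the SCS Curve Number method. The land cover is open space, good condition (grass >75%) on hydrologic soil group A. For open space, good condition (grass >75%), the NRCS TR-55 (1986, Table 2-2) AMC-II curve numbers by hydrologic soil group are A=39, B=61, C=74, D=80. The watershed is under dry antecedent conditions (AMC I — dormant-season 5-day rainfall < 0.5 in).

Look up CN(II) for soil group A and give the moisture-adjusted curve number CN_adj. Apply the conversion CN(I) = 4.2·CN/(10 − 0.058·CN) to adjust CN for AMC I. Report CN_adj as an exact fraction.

NRCS table: open space, good condition (grass >75%), soil group A → CN(II) = 39
Dry (AMC I): CN(I) = 4.2·39/(10 − 0.058·39) = (819/5)/(3869/500) = 81900/3869 ≈ 21.168

CN_adj = 81900/3869 ≈ 21.168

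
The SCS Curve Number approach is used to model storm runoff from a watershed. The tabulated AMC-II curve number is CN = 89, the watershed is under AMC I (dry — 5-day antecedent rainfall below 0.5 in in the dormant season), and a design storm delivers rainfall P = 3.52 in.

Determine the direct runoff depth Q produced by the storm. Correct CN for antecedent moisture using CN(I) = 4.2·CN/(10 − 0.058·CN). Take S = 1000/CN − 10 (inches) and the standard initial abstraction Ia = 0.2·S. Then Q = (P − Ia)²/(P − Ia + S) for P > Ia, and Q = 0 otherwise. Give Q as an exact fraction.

Q = 213196918/145735275 in ≈ 1.463 in

CN(I) from CN(II)=89: (4.2·89)/(10 − 0.058·89) = 186900/2419 ≈ 77.263
S = 1000/(186900/2419) − 10 = 5500/1869 in ≈ 2.943 in
Ia = 0.2·(5500/1869) = 1100/1869 in ≈ 0.589 in
Excess rainfall: 3.520 − 0.589 = 2.931 in; P > Ia so Q > 0
Q = (136972/46725)²/((136972/46725) + 5500/1869) = (18761328784/2183225625)/(274472/46725) = 213196918/145735275 in ≈ 1.463 in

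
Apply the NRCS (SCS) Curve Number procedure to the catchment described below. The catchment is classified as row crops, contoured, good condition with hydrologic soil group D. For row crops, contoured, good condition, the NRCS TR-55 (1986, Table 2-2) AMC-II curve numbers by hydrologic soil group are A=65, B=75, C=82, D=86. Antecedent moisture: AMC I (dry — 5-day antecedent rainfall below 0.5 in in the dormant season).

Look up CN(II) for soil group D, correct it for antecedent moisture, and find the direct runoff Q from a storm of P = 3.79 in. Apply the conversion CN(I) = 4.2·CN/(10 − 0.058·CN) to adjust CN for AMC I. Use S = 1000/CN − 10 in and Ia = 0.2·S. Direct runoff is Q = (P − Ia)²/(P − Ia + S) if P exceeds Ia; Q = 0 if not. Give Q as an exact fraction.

NRCS table: row crops, contoured, good condition, soil group D → CN(II) = 86
CN(I) from CN(II)=86: (4.2·86)/(10 − 0.058·86) = 12900/179 ≈ 72.067
S = 1000/(12900/179) − 10 = 500/129 in ≈ 3.876 in
Ia = 0.2·(500/129) = 100/129 in ≈ 0.775 in
Since P=3.790 > Ia=0.775: effective rainfall P−Ia = 38891/12900 in
Q = (38891/12900)²/((38891/12900) + 500/129) = (1512509881/166410000)/(88891/12900) = 1512509881/1146693900 in ≈ 1.319 in

Q = 1512509881/1146693900 in ≈ 1.319 in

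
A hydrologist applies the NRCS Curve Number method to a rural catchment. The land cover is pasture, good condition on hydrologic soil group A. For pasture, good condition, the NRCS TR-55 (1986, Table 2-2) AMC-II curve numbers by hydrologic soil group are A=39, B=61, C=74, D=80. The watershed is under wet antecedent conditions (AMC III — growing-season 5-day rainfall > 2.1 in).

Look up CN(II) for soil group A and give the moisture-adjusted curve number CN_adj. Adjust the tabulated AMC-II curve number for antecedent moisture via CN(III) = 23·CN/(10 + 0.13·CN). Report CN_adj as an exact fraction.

NRCS table: pasture, good condition, soil group A → CN(II) = 39
CN(III) from CN(II)=39: (23·39)/(10 + 0.13·39) = 89700/1507 ≈ 59.522

CN_adj = 89700/1507 ≈ 59.522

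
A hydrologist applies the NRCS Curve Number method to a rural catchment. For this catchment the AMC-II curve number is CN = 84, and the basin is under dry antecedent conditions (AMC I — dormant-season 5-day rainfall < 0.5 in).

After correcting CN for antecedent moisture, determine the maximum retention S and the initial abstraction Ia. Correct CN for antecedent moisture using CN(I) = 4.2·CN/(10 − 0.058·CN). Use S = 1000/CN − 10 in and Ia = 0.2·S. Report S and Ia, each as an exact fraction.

Adjust CN=84 to AMC I: 4.2·84/(10 − 0.058·84) → (1764/5) ÷ (641/125) = 44100/641 ≈ 68.799
S = 1000/(44100/641) − 10 = 2000/441 in ≈ 4.535 in
Ia = 0.2S: 0.2·4.535 = 0.907 in (exactly 400/441)

S = 2000/441 in ≈ 4.535 in; Ia = 400/441 in ≈ 0.907 in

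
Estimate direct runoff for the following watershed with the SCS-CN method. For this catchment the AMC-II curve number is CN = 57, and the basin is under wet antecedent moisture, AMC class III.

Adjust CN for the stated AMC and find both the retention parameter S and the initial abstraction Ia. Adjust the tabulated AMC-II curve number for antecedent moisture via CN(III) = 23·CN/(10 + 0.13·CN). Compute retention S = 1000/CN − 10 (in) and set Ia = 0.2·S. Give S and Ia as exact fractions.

S = 4300/1311 in ≈ 3.280 in; Ia = 860/1311 in ≈ 0.656 in

Adjust CN=57 to AMC III: 23·57/(10 + 0.13·57) → 1311 ÷ (1741/100) = 131100/1741 ≈ 75.302
S = 1000/(131100/1741) − 10 = 4300/1311 in ≈ 3.280 in
Ia = 0.2S: 0.2·3.280 = 0.656 in (exactly 860/1311)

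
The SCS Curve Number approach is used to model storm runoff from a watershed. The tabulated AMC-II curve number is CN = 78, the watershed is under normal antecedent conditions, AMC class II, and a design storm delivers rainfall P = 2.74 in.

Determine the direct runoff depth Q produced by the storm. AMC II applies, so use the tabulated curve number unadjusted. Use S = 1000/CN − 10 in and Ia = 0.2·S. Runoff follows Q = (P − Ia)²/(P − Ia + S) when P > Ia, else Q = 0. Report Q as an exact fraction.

Q = 18003049/18998850 in ≈ 0.948 in

Average conditions: CN = 78 (no AMC adjustment).
Retention S: 1000/CN − 10 with CN=78.000 → S = 110/39 ≈ 2.821 in
Ia = 0.2S: 0.2·2.821 = 0.564 in (exactly 22/39)
Excess rainfall: 2.740 − 0.564 = 2.176 in; P > Ia so Q > 0
Q: (4243/1950)² ÷ (9743/1950) = 18003049/18998850 in (≈ 0.948 in)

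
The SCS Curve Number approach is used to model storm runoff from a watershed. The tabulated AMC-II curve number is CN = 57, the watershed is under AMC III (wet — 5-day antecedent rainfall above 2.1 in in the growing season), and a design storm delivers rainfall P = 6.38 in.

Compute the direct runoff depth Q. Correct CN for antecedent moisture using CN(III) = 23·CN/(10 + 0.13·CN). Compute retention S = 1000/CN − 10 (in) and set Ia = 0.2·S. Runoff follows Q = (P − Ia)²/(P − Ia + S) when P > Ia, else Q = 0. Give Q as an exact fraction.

CN(III) from CN(II)=57: (23·57)/(10 + 0.13·57) = 131100/1741 ≈ 75.302
S = 1000/(131100/1741) − 10 = 4300/1311 in ≈ 3.280 in
Ia = 0.2·(4300/1311) = 860/1311 in ≈ 0.656 in
Since P=6.380 > Ia=0.656: effective rainfall P−Ia = 375209/65550 in
Q: (375209/65550)² ÷ (590209/65550) = 140781793681/38688199950 in (≈ 3.639 in)

Q = 140781793681/38688199950 in ≈ 3.639 in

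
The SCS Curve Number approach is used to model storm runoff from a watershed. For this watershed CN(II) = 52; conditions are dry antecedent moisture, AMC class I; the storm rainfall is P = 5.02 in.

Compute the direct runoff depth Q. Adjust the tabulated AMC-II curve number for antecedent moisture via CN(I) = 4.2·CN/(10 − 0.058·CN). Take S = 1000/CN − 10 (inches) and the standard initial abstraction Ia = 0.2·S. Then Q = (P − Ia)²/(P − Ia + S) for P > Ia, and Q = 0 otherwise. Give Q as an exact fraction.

Q = 8071281/467926550 in ≈ 0.017 in

Dry (AMC I): CN(I) = 4.2·52/(10 − 0.058·52) = (1092/5)/(873/125) = 9100/291 ≈ 31.271
S = 1000/(9100/291) − 10 = 2000/91 in ≈ 21.978 in
Ia = 0.2S: 0.2·21.978 = 4.396 in (exactly 400/91)
P − Ia = 5.020 − 4.396 = 2841/4550 ≈ 0.624 in (> 0, runoff occurs)
Q: (2841/4550)² ÷ (102841/4550) = 8071281/467926550 in (≈ 0.017 in)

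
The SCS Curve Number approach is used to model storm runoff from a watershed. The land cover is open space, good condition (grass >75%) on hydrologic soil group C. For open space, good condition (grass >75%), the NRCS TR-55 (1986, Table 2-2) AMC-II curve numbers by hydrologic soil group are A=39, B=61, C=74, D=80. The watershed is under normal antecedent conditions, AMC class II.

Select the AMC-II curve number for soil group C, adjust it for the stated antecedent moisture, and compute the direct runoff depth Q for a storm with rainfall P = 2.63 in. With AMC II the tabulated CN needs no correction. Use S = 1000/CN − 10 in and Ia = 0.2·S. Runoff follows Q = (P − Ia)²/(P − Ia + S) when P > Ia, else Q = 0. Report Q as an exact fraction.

Q = 50851161/74484700 in ≈ 0.683 in

NRCS table: open space, good condition (grass >75%), soil group C → CN(II) = 74
CN(II) = 74; AMC II needs no correction.
Max retention: S = 1000/74 − 10 = 130/37 in (≈ 3.514 in)
Ia = 0.2·(130/37) = 26/37 in ≈ 0.703 in
Since P=2.630 > Ia=0.703: effective rainfall P−Ia = 7131/3700 in
Q: (7131/3700)² ÷ (20131/3700) = 50851161/74484700 in (≈ 0.683 in)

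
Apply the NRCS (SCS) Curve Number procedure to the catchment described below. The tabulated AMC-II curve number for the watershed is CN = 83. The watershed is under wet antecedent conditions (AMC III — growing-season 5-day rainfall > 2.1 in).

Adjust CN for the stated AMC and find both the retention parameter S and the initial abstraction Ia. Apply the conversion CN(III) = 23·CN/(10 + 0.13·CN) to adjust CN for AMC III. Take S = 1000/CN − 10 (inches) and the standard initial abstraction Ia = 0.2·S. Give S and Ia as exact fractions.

S = 1700/1909 in ≈ 0.891 in; Ia = 340/1909 in ≈ 0.178 in

Adjust CN=83 to AMC III: 23·83/(10 + 0.13·83) → 1909 ÷ (2079/100) = 190900/2079 ≈ 91.823
S = 1000/(190900/2079) − 10 = 1700/1909 in ≈ 0.891 in
Ia = 0.2S: 0.2·0.891 = 0.178 in (exactly 340/1909)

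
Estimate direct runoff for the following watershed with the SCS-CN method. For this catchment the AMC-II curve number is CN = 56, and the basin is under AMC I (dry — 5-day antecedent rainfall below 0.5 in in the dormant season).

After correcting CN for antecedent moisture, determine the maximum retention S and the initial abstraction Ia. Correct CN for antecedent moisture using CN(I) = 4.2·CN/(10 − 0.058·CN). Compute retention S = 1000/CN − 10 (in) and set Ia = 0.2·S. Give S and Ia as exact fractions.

S = 2750/147 in ≈ 18.707 in; Ia = 550/147 in ≈ 3.741 in

Dry (AMC I): CN(I) = 4.2·56/(10 − 0.058·56) = (1176/5)/(844/125) = 7350/211 ≈ 34.834
Max retention: S = 1000/(7350/211) − 10 = 2750/147 in (≈ 18.707 in)
Ia = 0.2S: 0.2·18.707 = 3.741 in (exactly 550/147)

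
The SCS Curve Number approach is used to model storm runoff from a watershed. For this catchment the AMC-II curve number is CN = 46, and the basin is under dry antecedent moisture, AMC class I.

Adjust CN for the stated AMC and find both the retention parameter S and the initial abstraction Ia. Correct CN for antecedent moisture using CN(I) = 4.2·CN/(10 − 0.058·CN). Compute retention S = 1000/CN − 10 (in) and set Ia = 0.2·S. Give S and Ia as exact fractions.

S = 4500/161 in ≈ 27.950 in; Ia = 900/161 in ≈ 5.590 in

Adjust CN=46 to AMC I: 4.2·46/(10 − 0.058·46) → (966/5) ÷ (1833/250) = 16100/611 ≈ 26.350
Retention S: 1000/CN − 10 with CN=26.350 → S = 4500/161 ≈ 27.950 in
Ia = 0.2S: 0.2·27.950 = 5.590 in (exactly 900/161)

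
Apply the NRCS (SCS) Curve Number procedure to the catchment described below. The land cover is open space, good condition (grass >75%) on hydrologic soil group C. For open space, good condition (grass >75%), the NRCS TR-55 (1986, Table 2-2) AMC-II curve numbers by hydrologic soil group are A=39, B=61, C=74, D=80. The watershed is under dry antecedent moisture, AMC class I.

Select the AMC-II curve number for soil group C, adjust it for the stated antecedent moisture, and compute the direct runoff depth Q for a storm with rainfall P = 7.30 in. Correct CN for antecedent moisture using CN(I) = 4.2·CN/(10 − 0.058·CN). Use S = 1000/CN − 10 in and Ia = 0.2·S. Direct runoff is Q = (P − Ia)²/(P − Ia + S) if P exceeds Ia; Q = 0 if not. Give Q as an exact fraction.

Q = 1911525841/844762170 in ≈ 2.263 in

NRCS table: open space, good condition (grass >75%), soil group C → CN(II) = 74
Adjust CN=74 to AMC I: 4.2·74/(10 − 0.058·74) → (1554/5) ÷ (1427/250) = 77700/1427 ≈ 54.450
Max retention: S = 1000/(77700/1427) − 10 = 6500/777 in (≈ 8.366 in)
Initial abstraction Ia = S/5 = (6500/777)/5 = 1300/777 ≈ 1.673 in
P − Ia = 7.300 − 1.673 = 43721/7770 ≈ 5.627 in (> 0, runoff occurs)
Q = (43721/7770)²/((43721/7770) + 6500/777) = (1911525841/60372900)/(108721/7770) = 1911525841/844762170 in ≈ 2.263 in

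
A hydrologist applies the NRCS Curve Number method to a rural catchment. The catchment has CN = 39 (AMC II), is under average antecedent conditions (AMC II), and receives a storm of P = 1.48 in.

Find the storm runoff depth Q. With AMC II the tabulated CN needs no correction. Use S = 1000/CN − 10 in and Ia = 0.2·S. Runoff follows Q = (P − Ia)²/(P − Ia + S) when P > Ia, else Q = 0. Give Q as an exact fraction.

CN(II) = 39; AMC II needs no correction.
Retention S: 1000/CN − 10 with CN=39.000 → S = 610/39 ≈ 15.641 in
Initial abstraction Ia = S/5 = (610/39)/5 = 122/39 ≈ 3.128 in
P = 1.480 ≤ Ia = 3.128 in: entire storm abstracted, Q = 0.

Q = 0 in ≈ 0.000 in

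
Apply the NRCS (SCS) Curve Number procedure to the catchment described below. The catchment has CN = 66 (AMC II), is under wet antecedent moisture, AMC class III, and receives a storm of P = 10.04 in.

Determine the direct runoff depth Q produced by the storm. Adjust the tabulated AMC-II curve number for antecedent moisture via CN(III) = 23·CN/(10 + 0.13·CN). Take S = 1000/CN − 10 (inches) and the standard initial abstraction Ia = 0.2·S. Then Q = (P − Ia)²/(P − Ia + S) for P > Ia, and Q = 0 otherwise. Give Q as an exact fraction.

Q = 33127276081/4260058275 in ≈ 7.776 in

Wet (AMC III): CN(III) = 23·66/(10 + 0.13·66) = 1518/(929/50) = 75900/929 ≈ 81.701
Retention S: 1000/CN − 10 with CN=81.701 → S = 1700/759 ≈ 2.240 in
Initial abstraction Ia = S/5 = (1700/759)/5 = 340/759 ≈ 0.448 in
P − Ia = 10.040 − 0.448 = 182009/18975 ≈ 9.592 in (> 0, runoff occurs)
Q = (182009/18975)²/((182009/18975) + 1700/759) = (33127276081/360050625)/(224509/18975) = 33127276081/4260058275 in ≈ 7.776 in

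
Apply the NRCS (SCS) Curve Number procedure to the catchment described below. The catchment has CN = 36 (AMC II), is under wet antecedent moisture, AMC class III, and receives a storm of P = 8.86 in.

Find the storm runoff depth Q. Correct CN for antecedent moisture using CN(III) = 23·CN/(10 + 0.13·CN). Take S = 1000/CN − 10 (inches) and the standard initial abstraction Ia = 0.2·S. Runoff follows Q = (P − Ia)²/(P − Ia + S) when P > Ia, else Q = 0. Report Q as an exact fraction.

Q = 5730641401/1611505350 in ≈ 3.556 in

Adjust CN=36 to AMC III: 23·36/(10 + 0.13·36) → 828 ÷ (367/25) = 20700/367 ≈ 56.403
Retention S: 1000/CN − 10 with CN=56.403 → S = 1600/207 ≈ 7.729 in
Ia = 0.2·(1600/207) = 320/207 in ≈ 1.546 in
Excess rainfall: 8.860 − 1.546 = 7.314 in; P > Ia so Q > 0
Q: (75701/10350)² ÷ (155701/10350) = 5730641401/1611505350 in (≈ 3.556 in)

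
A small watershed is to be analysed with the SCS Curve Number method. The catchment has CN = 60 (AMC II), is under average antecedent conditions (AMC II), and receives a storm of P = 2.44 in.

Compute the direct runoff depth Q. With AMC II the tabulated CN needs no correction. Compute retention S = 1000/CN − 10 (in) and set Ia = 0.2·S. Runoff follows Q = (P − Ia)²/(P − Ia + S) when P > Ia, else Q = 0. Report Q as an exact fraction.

Q = 6889/43725 in ≈ 0.158 in

AMC II — tabulated CN = 60 applies directly.
Max retention: S = 1000/60 − 10 = 20/3 in (≈ 6.667 in)
Ia = 0.2·(20/3) = 4/3 in ≈ 1.333 in
Since P=2.440 > Ia=1.333: effective rainfall P−Ia = 83/75 in
Runoff Q = (P−Ia)²/(P−Ia+S) = (1.107)²/(1.107+6.667) = 6889/43725 ≈ 0.158 in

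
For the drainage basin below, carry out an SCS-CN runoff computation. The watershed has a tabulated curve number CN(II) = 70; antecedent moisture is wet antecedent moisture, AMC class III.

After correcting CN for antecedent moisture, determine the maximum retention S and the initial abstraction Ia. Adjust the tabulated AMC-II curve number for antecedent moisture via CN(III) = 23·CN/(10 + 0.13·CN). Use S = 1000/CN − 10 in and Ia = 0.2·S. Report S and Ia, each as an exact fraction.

Wet (AMC III): CN(III) = 23·70/(10 + 0.13·70) = 1610/(191/10) = 16100/191 ≈ 84.293
Retention S: 1000/CN − 10 with CN=84.293 → S = 300/161 ≈ 1.863 in
Ia = 0.2·(300/161) = 60/161 in ≈ 0.373 in

S = 300/161 in ≈ 1.863 in; Ia = 60/161 in ≈ 0.373 in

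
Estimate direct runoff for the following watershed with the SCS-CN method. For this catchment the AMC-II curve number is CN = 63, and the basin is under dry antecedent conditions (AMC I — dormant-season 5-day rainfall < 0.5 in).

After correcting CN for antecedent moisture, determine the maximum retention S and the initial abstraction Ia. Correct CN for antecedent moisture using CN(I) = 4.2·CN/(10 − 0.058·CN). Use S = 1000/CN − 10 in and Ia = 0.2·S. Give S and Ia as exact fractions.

S = 18500/1323 in ≈ 13.983 in; Ia = 3700/1323 in ≈ 2.797 in

CN(I) from CN(II)=63: (4.2·63)/(10 − 0.058·63) = 132300/3173 ≈ 41.696
S = 1000/(132300/3173) − 10 = 18500/1323 in ≈ 13.983 in
Ia = 0.2·(18500/1323) = 3700/1323 in ≈ 2.797 in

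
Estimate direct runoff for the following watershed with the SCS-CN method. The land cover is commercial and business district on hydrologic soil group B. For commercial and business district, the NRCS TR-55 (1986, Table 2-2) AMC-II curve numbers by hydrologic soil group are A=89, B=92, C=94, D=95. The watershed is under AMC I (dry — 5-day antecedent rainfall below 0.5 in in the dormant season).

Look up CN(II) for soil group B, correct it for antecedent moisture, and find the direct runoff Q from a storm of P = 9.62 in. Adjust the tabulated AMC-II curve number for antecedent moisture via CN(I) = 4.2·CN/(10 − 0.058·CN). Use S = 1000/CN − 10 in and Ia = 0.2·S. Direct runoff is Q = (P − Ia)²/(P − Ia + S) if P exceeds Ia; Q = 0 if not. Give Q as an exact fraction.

Q = 49427516329/6576600450 in ≈ 7.516 in

NRCS table: commercial and business district, soil group B → CN(II) = 92
CN(I) from CN(II)=92: (4.2·92)/(10 − 0.058·92) = 48300/583 ≈ 82.847
S = 1000/(48300/583) − 10 = 1000/483 in ≈ 2.070 in
Initial abstraction Ia = S/5 = (1000/483)/5 = 200/483 ≈ 0.414 in
Since P=9.620 > Ia=0.414: effective rainfall P−Ia = 222323/24150 in
Q = (222323/24150)²/((222323/24150) + 1000/483) = (49427516329/583222500)/(272323/24150) = 49427516329/6576600450 in ≈ 7.516 in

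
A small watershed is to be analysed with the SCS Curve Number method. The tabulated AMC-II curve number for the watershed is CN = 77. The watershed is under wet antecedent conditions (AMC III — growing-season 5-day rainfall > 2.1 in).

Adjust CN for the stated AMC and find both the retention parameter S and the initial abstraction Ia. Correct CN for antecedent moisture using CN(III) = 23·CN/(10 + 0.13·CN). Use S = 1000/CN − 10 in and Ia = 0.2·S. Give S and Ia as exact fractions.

Wet (AMC III): CN(III) = 23·77/(10 + 0.13·77) = 1771/(2001/100) = 7700/87 ≈ 88.506
S = 1000/(7700/87) − 10 = 100/77 in ≈ 1.299 in
Ia = 0.2S: 0.2·1.299 = 0.260 in (exactly 20/77)

S = 100/77 in ≈ 1.299 in; Ia = 20/77 in ≈ 0.260 in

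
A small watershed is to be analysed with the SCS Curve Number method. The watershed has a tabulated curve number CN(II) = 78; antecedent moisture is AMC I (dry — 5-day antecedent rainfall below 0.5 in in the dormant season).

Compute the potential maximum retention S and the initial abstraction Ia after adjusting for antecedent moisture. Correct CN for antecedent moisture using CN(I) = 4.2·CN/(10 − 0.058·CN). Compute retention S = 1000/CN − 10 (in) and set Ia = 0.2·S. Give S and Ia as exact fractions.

Dry (AMC I): CN(I) = 4.2·78/(10 − 0.058·78) = (1638/5)/(1369/250) = 81900/1369 ≈ 59.825
Retention S: 1000/CN − 10 with CN=59.825 → S = 5500/819 ≈ 6.716 in
Ia = 0.2S: 0.2·6.716 = 1.343 in (exactly 1100/819)

S = 5500/819 in ≈ 6.716 in; Ia = 1100/819 in ≈ 1.343 in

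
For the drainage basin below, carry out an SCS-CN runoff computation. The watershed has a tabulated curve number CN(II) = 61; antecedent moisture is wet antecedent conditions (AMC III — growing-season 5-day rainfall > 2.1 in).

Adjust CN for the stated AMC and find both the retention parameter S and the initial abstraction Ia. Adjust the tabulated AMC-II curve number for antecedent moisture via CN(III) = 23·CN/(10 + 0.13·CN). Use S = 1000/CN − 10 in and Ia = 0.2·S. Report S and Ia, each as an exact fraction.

Wet (AMC III): CN(III) = 23·61/(10 + 0.13·61) = 1403/(1793/100) = 140300/1793 ≈ 78.249
S = 1000/(140300/1793) − 10 = 3900/1403 in ≈ 2.780 in
Initial abstraction Ia = S/5 = (3900/1403)/5 = 780/1403 ≈ 0.556 in

S = 3900/1403 in ≈ 2.780 in; Ia = 780/1403 in ≈ 0.556 in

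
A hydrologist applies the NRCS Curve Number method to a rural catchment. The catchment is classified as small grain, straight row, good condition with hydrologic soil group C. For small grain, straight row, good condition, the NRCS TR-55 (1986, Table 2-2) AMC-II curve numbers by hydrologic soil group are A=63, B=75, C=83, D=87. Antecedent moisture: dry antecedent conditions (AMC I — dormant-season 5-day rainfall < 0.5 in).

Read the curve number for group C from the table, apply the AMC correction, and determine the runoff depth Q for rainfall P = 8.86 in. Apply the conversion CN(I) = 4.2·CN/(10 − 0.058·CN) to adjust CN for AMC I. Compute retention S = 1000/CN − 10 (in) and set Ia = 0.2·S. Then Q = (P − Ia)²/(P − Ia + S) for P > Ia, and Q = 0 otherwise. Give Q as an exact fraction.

NRCS table: small grain, straight row, good condition, soil group C → CN(II) = 83
Dry (AMC I): CN(I) = 4.2·83/(10 − 0.058·83) = (1743/5)/(2593/500) = 174300/2593 ≈ 67.219
Retention S: 1000/CN − 10 with CN=67.219 → S = 8500/1743 ≈ 4.877 in
Ia = 0.2S: 0.2·4.877 = 0.975 in (exactly 1700/1743)
P − Ia = 8.860 − 0.975 = 687149/87150 ≈ 7.885 in (> 0, runoff occurs)
Runoff Q = (P−Ia)²/(P−Ia+S) = (7.885)²/(7.885+4.877) = 472173748201/96923785350 ≈ 4.872 in

Q = 472173748201/96923785350 in ≈ 4.872 in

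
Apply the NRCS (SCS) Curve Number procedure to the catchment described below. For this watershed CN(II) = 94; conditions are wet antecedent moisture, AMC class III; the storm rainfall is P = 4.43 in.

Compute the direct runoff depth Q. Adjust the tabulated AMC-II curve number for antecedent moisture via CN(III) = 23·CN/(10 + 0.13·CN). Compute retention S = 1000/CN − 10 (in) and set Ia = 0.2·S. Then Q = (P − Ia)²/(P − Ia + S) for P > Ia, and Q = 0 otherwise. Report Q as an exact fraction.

Adjust CN=94 to AMC III: 23·94/(10 + 0.13·94) → 2162 ÷ (1111/50) = 108100/1111 ≈ 97.300
S = 1000/(108100/1111) − 10 = 300/1081 in ≈ 0.278 in
Initial abstraction Ia = S/5 = (300/1081)/5 = 60/1081 ≈ 0.056 in
Excess rainfall: 4.430 − 0.056 = 4.374 in; P > Ia so Q > 0
Q = (472883/108100)²/((472883/108100) + 300/1081) = (223618331689/11685610000)/(502883/108100) = 223618331689/54361652300 in ≈ 4.114 in

Q = 223618331689/54361652300 in ≈ 4.114 in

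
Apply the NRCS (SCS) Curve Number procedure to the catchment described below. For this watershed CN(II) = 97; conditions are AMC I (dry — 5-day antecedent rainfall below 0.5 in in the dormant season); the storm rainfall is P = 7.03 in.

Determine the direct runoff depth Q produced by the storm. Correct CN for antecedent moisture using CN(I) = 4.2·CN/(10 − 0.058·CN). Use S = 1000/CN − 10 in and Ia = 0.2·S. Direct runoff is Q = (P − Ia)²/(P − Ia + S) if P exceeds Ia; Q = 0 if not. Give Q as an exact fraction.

Q = 218403871569/35127182300 in ≈ 6.218 in

Dry (AMC I): CN(I) = 4.2·97/(10 − 0.058·97) = (2037/5)/(2187/500) = 67900/729 ≈ 93.141
Retention S: 1000/CN − 10 with CN=93.141 → S = 500/679 ≈ 0.736 in
Ia = 0.2·(500/679) = 100/679 in ≈ 0.147 in
Since P=7.030 > Ia=0.147: effective rainfall P−Ia = 467337/67900 in
Runoff Q = (P−Ia)²/(P−Ia+S) = (6.883)²/(6.883+0.736) = 218403871569/35127182300 ≈ 6.218 in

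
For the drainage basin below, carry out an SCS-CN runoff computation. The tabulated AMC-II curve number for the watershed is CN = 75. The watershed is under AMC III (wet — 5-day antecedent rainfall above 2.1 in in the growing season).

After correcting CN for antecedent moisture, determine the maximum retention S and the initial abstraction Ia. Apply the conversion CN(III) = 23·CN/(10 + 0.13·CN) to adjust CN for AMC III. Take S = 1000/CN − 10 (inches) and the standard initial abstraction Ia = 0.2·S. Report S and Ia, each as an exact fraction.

Adjust CN=75 to AMC III: 23·75/(10 + 0.13·75) → 1725 ÷ (79/4) = 6900/79 ≈ 87.342
Max retention: S = 1000/(6900/79) − 10 = 100/69 in (≈ 1.449 in)
Ia = 0.2·(100/69) = 20/69 in ≈ 0.290 in

S = 100/69 in ≈ 1.449 in; Ia = 20/69 in ≈ 0.290 in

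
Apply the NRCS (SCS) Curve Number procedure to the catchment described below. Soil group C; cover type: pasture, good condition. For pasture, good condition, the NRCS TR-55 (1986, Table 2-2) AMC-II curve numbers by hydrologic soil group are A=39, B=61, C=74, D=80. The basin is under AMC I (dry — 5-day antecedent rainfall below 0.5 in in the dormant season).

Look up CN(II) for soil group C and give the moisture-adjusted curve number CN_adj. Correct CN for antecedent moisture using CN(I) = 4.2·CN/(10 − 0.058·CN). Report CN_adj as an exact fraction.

CN_adj = 77700/1427 ≈ 54.450

NRCS table: pasture, good condition, soil group C → CN(II) = 74
Adjust CN=74 to AMC I: 4.2·74/(10 − 0.058·74) → (1554/5) ÷ (1427/250) = 77700/1427 ≈ 54.450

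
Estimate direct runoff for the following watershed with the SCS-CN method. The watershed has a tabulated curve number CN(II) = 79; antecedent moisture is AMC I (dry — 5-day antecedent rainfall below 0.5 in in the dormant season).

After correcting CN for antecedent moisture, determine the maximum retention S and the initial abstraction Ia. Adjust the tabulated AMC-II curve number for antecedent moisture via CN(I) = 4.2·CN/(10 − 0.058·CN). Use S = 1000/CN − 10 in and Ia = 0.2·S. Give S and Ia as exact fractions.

Dry (AMC I): CN(I) = 4.2·79/(10 − 0.058·79) = (1659/5)/(2709/500) = 7900/129 ≈ 61.240
Retention S: 1000/CN − 10 with CN=61.240 → S = 500/79 ≈ 6.329 in
Ia = 0.2S: 0.2·6.329 = 1.266 in (exactly 100/79)

S = 500/79 in ≈ 6.329 in; Ia = 100/79 in ≈ 1.266 in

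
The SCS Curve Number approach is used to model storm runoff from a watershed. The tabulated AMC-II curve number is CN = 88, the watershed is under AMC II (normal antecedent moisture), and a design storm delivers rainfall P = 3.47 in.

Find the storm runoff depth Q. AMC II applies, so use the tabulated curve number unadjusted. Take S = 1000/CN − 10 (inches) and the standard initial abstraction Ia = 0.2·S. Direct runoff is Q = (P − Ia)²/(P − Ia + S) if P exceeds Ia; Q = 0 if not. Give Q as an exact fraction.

Q = 12369289/5518700 in ≈ 2.241 in

AMC II — tabulated CN = 88 applies directly.
Max retention: S = 1000/88 − 10 = 15/11 in (≈ 1.364 in)
Ia = 0.2S: 0.2·1.364 = 0.273 in (exactly 3/11)
Excess rainfall: 3.470 − 0.273 = 3.197 in; P > Ia so Q > 0
Q: (3517/1100)² ÷ (5017/1100) = 12369289/5518700 in (≈ 2.241 in)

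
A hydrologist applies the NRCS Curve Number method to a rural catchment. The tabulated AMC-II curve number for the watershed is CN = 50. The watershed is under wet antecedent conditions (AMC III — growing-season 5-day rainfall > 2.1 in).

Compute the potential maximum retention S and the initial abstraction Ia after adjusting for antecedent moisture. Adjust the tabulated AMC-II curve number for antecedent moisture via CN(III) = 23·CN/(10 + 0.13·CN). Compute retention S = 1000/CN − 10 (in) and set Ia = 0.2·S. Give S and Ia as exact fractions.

Adjust CN=50 to AMC III: 23·50/(10 + 0.13·50) → 1150 ÷ (33/2) = 2300/33 ≈ 69.697
Retention S: 1000/CN − 10 with CN=69.697 → S = 100/23 ≈ 4.348 in
Ia = 0.2S: 0.2·4.348 = 0.870 in (exactly 20/23)

S = 100/23 in ≈ 4.348 in; Ia = 20/23 in ≈ 0.870 in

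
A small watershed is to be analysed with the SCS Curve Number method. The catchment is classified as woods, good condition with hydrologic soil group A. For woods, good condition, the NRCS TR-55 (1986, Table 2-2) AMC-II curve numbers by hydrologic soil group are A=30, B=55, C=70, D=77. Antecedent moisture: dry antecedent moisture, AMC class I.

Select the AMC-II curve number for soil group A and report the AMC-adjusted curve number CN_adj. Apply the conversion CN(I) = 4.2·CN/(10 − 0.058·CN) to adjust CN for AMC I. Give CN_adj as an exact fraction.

NRCS table: woods, good condition, soil group A → CN(II) = 30
CN(I) from CN(II)=30: (4.2·30)/(10 − 0.058·30) = 900/59 ≈ 15.254

CN_adj = 900/59 ≈ 15.254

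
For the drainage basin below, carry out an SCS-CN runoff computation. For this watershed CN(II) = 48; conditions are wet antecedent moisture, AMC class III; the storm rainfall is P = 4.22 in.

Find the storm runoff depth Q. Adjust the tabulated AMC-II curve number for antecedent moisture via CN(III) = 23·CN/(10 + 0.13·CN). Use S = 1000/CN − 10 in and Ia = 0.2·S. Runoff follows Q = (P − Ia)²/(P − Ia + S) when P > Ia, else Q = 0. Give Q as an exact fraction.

Adjust CN=48 to AMC III: 23·48/(10 + 0.13·48) → 1104 ÷ (406/25) = 13800/203 ≈ 67.980
S = 1000/(13800/203) − 10 = 325/69 in ≈ 4.710 in
Ia = 0.2·(325/69) = 65/69 in ≈ 0.942 in
P − Ia = 4.220 − 0.942 = 11309/3450 ≈ 3.278 in (> 0, runoff occurs)
Q = (11309/3450)²/((11309/3450) + 325/69) = (127893481/11902500)/(27559/3450) = 127893481/95078550 in ≈ 1.345 in

Q = 127893481/95078550 in ≈ 1.345 in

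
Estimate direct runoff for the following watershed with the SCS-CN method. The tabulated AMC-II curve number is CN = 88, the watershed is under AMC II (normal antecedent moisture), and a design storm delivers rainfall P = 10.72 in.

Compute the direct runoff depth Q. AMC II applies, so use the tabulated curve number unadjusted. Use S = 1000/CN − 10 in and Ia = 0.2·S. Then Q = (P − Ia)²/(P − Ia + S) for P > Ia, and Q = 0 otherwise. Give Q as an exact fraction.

Q = 8254129/893200 in ≈ 9.241 in

CN(II) = 88; AMC II needs no correction.
Retention S: 1000/CN − 10 with CN=88.000 → S = 15/11 ≈ 1.364 in
Initial abstraction Ia = S/5 = (15/11)/5 = 3/11 ≈ 0.273 in
Since P=10.720 > Ia=0.273: effective rainfall P−Ia = 2873/275 in
Runoff Q = (P−Ia)²/(P−Ia+S) = (10.447)²/(10.447+1.364) = 8254129/893200 ≈ 9.241 in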